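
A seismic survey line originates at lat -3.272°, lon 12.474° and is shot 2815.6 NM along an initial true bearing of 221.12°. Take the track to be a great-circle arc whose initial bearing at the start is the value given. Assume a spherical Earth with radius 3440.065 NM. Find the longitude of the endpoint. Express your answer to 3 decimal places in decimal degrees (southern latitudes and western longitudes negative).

longitude -23.944°

Central angle δ = d/R = 0.818473 rad.
With φ₁ = -3.272° = -0.057107 rad and θ = 221.12° = 3.859272 rad:
sin φ₂ = sin φ₁ cos δ + cos φ₁ sin δ cos θ = (-0.057076)(0.683337) + (0.998370)(0.730103)(-0.753334) = -0.588117
φ₂ = asin(-0.588117) = -0.628729 rad = -36.024°.
Then Δλ = atan2(-0.479361, 0.649769) = -0.635609 rad, from sin θ sin δ cos φ₁ over cos δ − sin φ₁ sin φ₂.
Hence λ₂ = 12.474° + -36.418° = -23.944°.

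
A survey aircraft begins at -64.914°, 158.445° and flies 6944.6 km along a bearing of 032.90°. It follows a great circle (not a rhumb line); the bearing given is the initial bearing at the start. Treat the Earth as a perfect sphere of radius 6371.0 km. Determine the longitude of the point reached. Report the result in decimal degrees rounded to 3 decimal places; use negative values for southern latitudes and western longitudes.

δ = 6944.6/6371 = 1.090033 rad (62.4543°).
Converting: φ₁ = -1.132963 rad, θ = 0.574213 rad.
Applying the spherical law of cosines for sides, sin φ₂ = sin φ₁ cos δ + cos φ₁ sin δ cos θ = -0.103206, so φ₂ = -5.924°.
For the longitude increment, Δλ = atan2( sin θ sin δ cos φ₁, cos δ − sin φ₁ sin φ₂ ) = atan2(0.204188, 0.368985) = 28.959°.
λ₂ = 158.445° + 28.959° = 187.404°, normalized to (−180°, 180°] → -172.596°.

longitude -172.596°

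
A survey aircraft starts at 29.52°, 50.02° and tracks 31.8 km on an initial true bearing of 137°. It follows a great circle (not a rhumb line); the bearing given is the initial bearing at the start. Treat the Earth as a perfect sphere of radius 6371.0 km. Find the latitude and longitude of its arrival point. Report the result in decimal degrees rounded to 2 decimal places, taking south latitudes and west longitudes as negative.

δ = 31.8/6371 = 0.004991 rad (0.2860°).
Converting: φ₁ = 0.515221 rad, θ = 2.391101 rad.
Applying the spherical law of cosines for sides, sin φ₂ = sin φ₁ cos δ + cos φ₁ sin δ cos θ = 0.489545, so φ₂ = 29.31°.
For the longitude increment, Δλ = atan2( sin θ sin δ cos φ₁, cos δ − sin φ₁ sin φ₂ ) = atan2(0.002962, 0.758776) = 0.22°.
Hence λ₂ = 50.02° + 0.22° = 50.24°.

latitude 29.31°, longitude 50.24°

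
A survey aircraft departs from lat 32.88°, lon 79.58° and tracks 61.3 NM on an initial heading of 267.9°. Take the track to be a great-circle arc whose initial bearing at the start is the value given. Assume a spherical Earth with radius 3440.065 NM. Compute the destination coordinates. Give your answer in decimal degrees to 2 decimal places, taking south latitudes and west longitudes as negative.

latitude 32.84°, longitude 78.37°

Angular distance δ = d/R = 61.3 / 3440.065 = 0.017819 rad.
Converting: φ₁ = 0.573864 rad, θ = 4.675737 rad.
Applying the spherical law of cosines for sides, sin φ₂ = sin φ₁ cos δ + cos φ₁ sin δ cos θ = 0.542247, so φ₂ = 32.84°.
Δλ = atan2( sin θ sin δ cos φ₁ , cos δ − sin φ₁ sin φ₂ ) = atan2(-0.014954, 0.705466) = -0.021194 rad = -1.21°.
λ₂ = λ₁ + Δλ = 78.37°.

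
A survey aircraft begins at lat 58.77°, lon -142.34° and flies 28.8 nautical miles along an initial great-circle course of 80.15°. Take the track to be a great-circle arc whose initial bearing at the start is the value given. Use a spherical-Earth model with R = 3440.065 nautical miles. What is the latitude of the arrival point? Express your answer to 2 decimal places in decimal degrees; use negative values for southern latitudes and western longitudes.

latitude 58.85°

δ = 28.8/3440.065 = 0.008372 rad (0.4797°).
Start latitude φ₁ = 1.025730 rad; initial bearing θ = 1.398881 rad.
sin φ₂ = sin φ₁ cos δ + cos φ₁ sin δ cos θ = (0.855093)(0.999965) + (0.518475)(0.008372)(0.171069) = 0.855805
φ₂ = asin(0.855805) = 1.027106 rad = 58.85°.
Δλ = atan2( sin θ sin δ cos φ₁ , cos δ − sin φ₁ sin φ₂ ) = atan2(0.004277, 0.268172) = 0.015946 rad = 0.91°.
λ₂ = -142.34° + 0.91° = -141.43°.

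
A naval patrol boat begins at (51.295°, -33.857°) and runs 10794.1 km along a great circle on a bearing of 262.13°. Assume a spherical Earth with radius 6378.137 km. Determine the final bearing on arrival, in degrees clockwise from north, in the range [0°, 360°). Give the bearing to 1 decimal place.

final bearing 219.0°

δ = 10794.1/6378.137 = 1.692359 rad (96.9651°).
With φ₁ = 51.295° = 0.895267 rad and θ = 262.13° = 4.575032 rad:
Destination latitude: φ₂ = arcsin( sin φ₁ cos δ + cos φ₁ sin δ cos θ ) = arcsin(-0.179621) = -10.348°.
Δλ = atan2( sin θ sin δ cos φ₁ , cos δ − sin φ₁ sin φ₂ ) = atan2(-0.614850, 0.018908) = -1.540054 rad = -88.239°.
λ₂ = λ₁ + Δλ = -122.096°.
The forward bearing on arrival equals the back-azimuth from the destination plus 180°.
Back-azimuth from P₂ (-10.3°, -122.1°) to P₁ (51.3°, -33.9°), with Δλ' = λ₁ − λ₂ = 88.2°: atan2( sin Δλ' cos φ₁ , cos φ₂ sin φ₁ − sin φ₂ cos φ₁ cos Δλ' ) = 39.0°.
Final bearing = (39.0° + 180°) mod 360° = 219.0°.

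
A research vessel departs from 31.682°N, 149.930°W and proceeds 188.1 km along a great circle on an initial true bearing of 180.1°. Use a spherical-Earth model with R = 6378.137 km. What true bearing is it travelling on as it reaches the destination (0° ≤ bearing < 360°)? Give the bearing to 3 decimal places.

δ = 188.1/6378.137 = 0.029491 rad (1.6897°).
Converting: φ₁ = 0.552955 rad, θ = 3.143338 rad.
sin φ₂ = sin φ₁ cos δ + cos φ₁ sin δ cos θ = (0.525204)(0.999565) + (0.850976)(0.029487)(-0.999998) = 0.499883
φ₂ = asin(0.499883) = 0.523464 rad = 29.992°.
For the longitude increment, Δλ = atan2( sin θ sin δ cos φ₁, cos δ − sin φ₁ sin φ₂ ) = atan2(-0.000044, 0.737024) = -0.003°.
λ₂ = -149.930° + -0.003° = -149.933°.
The forward bearing on arrival equals the back-azimuth from the destination plus 180°.
Back-azimuth from P₂ (29.992°, -149.933°) to P₁ (31.682°, -149.930°), with Δλ' = λ₁ − λ₂ = 0.003°: atan2( sin Δλ' cos φ₁ , cos φ₂ sin φ₁ − sin φ₂ cos φ₁ cos Δλ' ) = 0.098°.
Final bearing = (0.098° + 180°) mod 360° = 180.098°.

final bearing 180.098°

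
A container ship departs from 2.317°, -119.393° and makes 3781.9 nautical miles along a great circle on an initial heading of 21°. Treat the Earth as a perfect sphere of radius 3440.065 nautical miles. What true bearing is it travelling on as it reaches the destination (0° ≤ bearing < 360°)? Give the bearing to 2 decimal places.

final bearing 42.73°

The arc subtends δ = 3781.9/3440.065 = 1.099369 rad at the centre.
With φ₁ = 2.317° = 0.040439 rad and θ = 21° = 0.366519 rad:
Applying the spherical law of cosines for sides, sin φ₂ = sin φ₁ cos δ + cos φ₁ sin δ cos θ = 0.849427, so φ₂ = 58.149°.
Then Δλ = atan2(0.319016, 0.419818) = 0.649802 rad, from sin θ sin δ cos φ₁ over cos δ − sin φ₁ sin φ₂.
Hence λ₂ = -119.393° + 37.231° = -82.162°.
The forward bearing on arrival equals the back-azimuth from the destination plus 180°.
Back-azimuth from P₂ (58.15°, -82.16°) to P₁ (2.32°, -119.39°), with Δλ' = λ₁ − λ₂ = -37.23°: atan2( sin Δλ' cos φ₁ , cos φ₂ sin φ₁ − sin φ₂ cos φ₁ cos Δλ' ) = 222.73°.
Final bearing = (222.73° + 180°) mod 360° = 42.73°.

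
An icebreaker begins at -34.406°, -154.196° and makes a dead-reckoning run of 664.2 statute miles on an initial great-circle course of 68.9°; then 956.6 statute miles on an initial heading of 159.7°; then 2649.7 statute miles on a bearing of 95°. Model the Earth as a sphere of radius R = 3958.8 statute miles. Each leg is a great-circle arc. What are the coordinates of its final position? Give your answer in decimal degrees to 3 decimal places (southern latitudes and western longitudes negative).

latitude -35.271°, longitude -88.019°

Apply the spherical direct solution leg by leg, carrying full precision between legs.
Leg 1: from (-34.406°, -154.196°), δ = 664.2/3958.8 = 0.167778 rad, θ = 68.9° → φ = -30.499°, λ = -143.779°.
Leg 2: from (-30.499°, -143.779°), δ = 956.6/3958.8 = 0.241639 rad, θ = 159.7° → φ = -43.326°, λ = -137.226°.
Leg 3: from (-43.326°, -137.226°), δ = 2649.7/3958.8 = 0.669319 rad, θ = 95° → φ = -35.271°, λ = -88.019°.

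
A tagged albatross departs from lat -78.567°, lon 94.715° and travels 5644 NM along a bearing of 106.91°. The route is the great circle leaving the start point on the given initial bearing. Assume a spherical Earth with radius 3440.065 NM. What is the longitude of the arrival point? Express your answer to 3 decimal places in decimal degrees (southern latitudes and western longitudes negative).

longitude -157.932°

Central angle δ = d/R = 1.640667 rad.
With φ₁ = -78.567° = -1.371253 rad and θ = 106.91° = 1.865932 rad:
Destination latitude: φ₂ = arcsin( sin φ₁ cos δ + cos φ₁ sin δ cos θ ) = arcsin(0.010912) = 0.625°.
For the longitude increment, Δλ = atan2( sin θ sin δ cos φ₁, cos δ − sin φ₁ sin φ₂ ) = atan2(0.189189, -0.059118) = 107.353°.
λ₂ = 94.715° + 107.353° = 202.068°, normalized to (−180°, 180°] → -157.932°.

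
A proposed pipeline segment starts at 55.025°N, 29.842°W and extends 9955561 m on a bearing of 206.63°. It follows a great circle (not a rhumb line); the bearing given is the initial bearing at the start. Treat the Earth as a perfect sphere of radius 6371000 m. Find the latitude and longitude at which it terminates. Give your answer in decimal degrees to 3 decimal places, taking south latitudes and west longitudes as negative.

latitude -30.378°, longitude -61.144°

Central angle δ = d/R = 1.562637 rad.
Start latitude φ₁ = 0.960367 rad; initial bearing θ = 3.606374 rad.
sin φ₂ = sin φ₁ cos δ + cos φ₁ sin δ cos θ = (0.819402)(0.008159) + (0.573219)(0.999967)(-0.893920) = -0.505709
φ₂ = asin(-0.505709) = -0.530204 rad = -30.378°.
Then Δλ = atan2(-0.256924, 0.422538) = -0.546317 rad, from sin θ sin δ cos φ₁ over cos δ − sin φ₁ sin φ₂.
λ₂ = -29.842° + -31.302° = -61.144°.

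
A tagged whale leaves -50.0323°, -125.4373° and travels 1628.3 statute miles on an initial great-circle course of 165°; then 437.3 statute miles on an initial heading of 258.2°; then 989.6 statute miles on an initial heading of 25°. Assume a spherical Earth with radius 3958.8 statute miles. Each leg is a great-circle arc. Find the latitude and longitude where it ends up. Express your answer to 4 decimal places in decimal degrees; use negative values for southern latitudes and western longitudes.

Apply the spherical direct solution leg by leg, carrying full precision between legs.
Leg 1: from (-50.0323°, -125.4373°), δ = 1628.3/3958.8 = 0.411312 rad, θ = 165° → φ = -71.9075°, λ = -105.9735°.
Leg 2: from (-71.9075°, -105.9735°), δ = 437.3/3958.8 = 0.110463 rad, θ = 258.2° → φ = -72.1316°, λ = -126.5641°.
Leg 3: from (-72.1316°, -126.5641°), δ = 989.6/3958.8 = 0.249975 rad, θ = 25° → φ = -58.5823°, λ = -114.9944°.

latitude -58.5823°, longitude -114.9944°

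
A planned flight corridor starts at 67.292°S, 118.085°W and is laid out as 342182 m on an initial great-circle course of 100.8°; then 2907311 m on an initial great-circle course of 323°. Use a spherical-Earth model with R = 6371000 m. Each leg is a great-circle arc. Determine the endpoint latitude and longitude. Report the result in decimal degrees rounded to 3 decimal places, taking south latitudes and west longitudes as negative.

latitude -44.162°, longitude -131.802°

Apply the spherical direct solution leg by leg, carrying full precision between legs.
Leg 1: from (-67.292°, -118.085°), δ = 342182/6371000 = 0.053709 rad, θ = 100.8° → φ = -67.674°, λ = -110.106°.
Leg 2: from (-67.674°, -110.106°), δ = 2907311/6371000 = 0.456335 rad, θ = 323° → φ = -44.162°, λ = -131.802°.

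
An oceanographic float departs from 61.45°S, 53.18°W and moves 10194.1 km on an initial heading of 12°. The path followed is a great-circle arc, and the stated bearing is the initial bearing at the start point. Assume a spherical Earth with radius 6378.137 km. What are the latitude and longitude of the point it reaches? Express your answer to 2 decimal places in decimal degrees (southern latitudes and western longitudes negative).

latitude 29.44°, longitude -39.37°

The arc subtends δ = 10194.1/6378.137 = 1.598288 rad at the centre.
Start latitude φ₁ = -1.072505 rad; initial bearing θ = 0.209440 rad.
Applying the spherical law of cosines for sides, sin φ₂ = sin φ₁ cos δ + cos φ₁ sin δ cos θ = 0.491451, so φ₂ = 29.44°.
For the longitude increment, Δλ = atan2( sin θ sin δ cos φ₁, cos δ − sin φ₁ sin φ₂ ) = atan2(0.099329, 0.404202) = 13.81°.
Hence λ₂ = -53.18° + 13.81° = -39.37°.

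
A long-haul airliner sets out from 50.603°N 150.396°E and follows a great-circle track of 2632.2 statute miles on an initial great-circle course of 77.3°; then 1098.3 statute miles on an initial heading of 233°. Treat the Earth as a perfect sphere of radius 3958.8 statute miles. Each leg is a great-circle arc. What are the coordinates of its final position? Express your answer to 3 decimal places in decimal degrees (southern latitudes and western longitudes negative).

Apply the spherical direct solution leg by leg, carrying full precision between legs.
Leg 1: from (50.603°, 150.396°), δ = 2632.2/3958.8 = 0.664898 rad, θ = 77.3° → φ = 43.967°, λ = -152.858°.
Leg 2: from (43.967°, -152.858°), δ = 1098.3/3958.8 = 0.277433 rad, θ = 233° → φ = 33.303°, λ = -168.030°.

latitude 33.303°, longitude -168.030°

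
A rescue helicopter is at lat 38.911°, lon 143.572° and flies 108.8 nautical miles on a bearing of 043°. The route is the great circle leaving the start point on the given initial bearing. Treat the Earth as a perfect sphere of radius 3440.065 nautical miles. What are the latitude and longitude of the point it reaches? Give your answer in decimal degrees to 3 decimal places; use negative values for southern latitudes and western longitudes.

δ = 108.8/3440.065 = 0.031627 rad (1.8121°).
Converting: φ₁ = 0.679125 rad, θ = 0.750492 rad.
Applying the spherical law of cosines for sides, sin φ₂ = sin φ₁ cos δ + cos φ₁ sin δ cos θ = 0.645794, so φ₂ = 40.225°.
Δλ = atan2( sin θ sin δ cos φ₁ , cos δ − sin φ₁ sin φ₂ ) = atan2(0.016781, 0.593869) = 0.028250 rad = 1.619°.
λ₂ = 143.572° + 1.619° = 145.191°.

latitude 40.225°, longitude 145.191°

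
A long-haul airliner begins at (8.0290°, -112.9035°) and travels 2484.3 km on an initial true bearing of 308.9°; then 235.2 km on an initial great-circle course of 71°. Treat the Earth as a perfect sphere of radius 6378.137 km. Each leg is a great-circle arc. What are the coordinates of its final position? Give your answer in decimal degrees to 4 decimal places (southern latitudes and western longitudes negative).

latitude 22.1019°, longitude -129.2570°

Apply the spherical direct solution leg by leg, carrying full precision between legs.
Leg 1: from (8.0290°, -112.9035°), δ = 2484.3/6378.137 = 0.389502 rad, θ = 308.9° → φ = 21.4279°, λ = -131.4132°.
Leg 2: from (21.4279°, -131.4132°), δ = 235.2/6378.137 = 0.036876 rad, θ = 71° → φ = 22.1019°, λ = -129.2570°.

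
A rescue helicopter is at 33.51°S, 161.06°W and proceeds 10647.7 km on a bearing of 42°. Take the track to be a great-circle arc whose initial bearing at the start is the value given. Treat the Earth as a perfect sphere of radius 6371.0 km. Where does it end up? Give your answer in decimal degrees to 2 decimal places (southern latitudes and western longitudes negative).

The arc subtends δ = 10647.7/6371 = 1.671276 rad at the centre.
Start latitude φ₁ = -0.584860 rad; initial bearing θ = 0.733038 rad.
sin φ₂ = sin φ₁ cos δ + cos φ₁ sin δ cos θ = (-0.552083)(-0.100311) + (0.833789)(0.994956)(0.743145) = 0.671881
φ₂ = asin(0.671881) = 0.736745 rad = 42.21°.
For the longitude increment, Δλ = atan2( sin θ sin δ cos φ₁, cos δ − sin φ₁ sin φ₂ ) = atan2(0.555100, 0.270623) = 64.01°.
λ₂ = -161.06° + 64.01° = -97.05°.

latitude 42.21°, longitude -97.05°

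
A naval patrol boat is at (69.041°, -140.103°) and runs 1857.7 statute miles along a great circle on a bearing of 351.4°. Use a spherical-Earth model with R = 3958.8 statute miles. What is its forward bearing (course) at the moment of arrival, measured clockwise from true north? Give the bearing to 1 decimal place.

δ = 1857.7/3958.8 = 0.469258 rad (26.8865°).
Converting: φ₁ = 1.204993 rad, θ = 6.133087 rad.
sin φ₂ = sin φ₁ cos δ + cos φ₁ sin δ cos θ = (0.933837)(0.891904) + (0.357700)(0.452225)(0.988756) = 0.992835
φ₂ = asin(0.992835) = 1.451013 rad = 83.137°.
Then Δλ = atan2(-0.024189, -0.035241) = -2.540066 rad, from sin θ sin δ cos φ₁ over cos δ − sin φ₁ sin φ₂.
λ₂ = -140.103° + -145.535° = -285.638°, normalized to (−180°, 180°] → 74.362°.
The forward bearing on arrival equals the back-azimuth from the destination plus 180°.
Back-azimuth from P₂ (83.1°, 74.4°) to P₁ (69.0°, -140.1°), with Δλ' = λ₁ − λ₂ = -214.5°: atan2( sin Δλ' cos φ₁ , cos φ₂ sin φ₁ − sin φ₂ cos φ₁ cos Δλ' ) = 26.6°.
Final bearing = (26.6° + 180°) mod 360° = 206.6°.

final bearing 206.6°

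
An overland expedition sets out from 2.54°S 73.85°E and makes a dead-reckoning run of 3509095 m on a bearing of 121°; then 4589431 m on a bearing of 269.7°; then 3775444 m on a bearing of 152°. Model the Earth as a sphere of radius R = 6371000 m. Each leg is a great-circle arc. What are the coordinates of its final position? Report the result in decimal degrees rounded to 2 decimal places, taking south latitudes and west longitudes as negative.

latitude -42.34°, longitude 80.03°

Apply the spherical direct solution leg by leg, carrying full precision between legs.
Leg 1: from (-2.54°, 73.85°), δ = 3509095/6371000 = 0.550792 rad, θ = 121° → φ = -17.88°, λ = 101.97°.
Leg 2: from (-17.88°, 101.97°), δ = 4589431/6371000 = 0.720363 rad, θ = 269.7° → φ = -13.54°, λ = 59.25°.
Leg 3: from (-13.54°, 59.25°), δ = 3775444/6371000 = 0.592598 rad, θ = 152° → φ = -42.34°, λ = 80.03°.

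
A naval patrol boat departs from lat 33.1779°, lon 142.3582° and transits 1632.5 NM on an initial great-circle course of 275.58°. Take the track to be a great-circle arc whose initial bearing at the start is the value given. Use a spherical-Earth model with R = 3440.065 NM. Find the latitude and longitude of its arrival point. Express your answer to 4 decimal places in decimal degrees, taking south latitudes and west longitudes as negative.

latitude 31.5980°, longitude 110.0864°

Angular distance δ = d/R = 1632.5 / 3440.065 = 0.474555 rad.
With φ₁ = 33.1779° = 0.579064 rad and θ = 275.58° = 4.809778 rad:
sin φ₂ = sin φ₁ cos δ + cos φ₁ sin δ cos θ = (0.547240)(0.889496) + (0.836975)(0.456943)(0.097235) = 0.523956
φ₂ = asin(0.523956) = 0.551489 rad = 31.5980°.
Δλ = atan2( sin θ sin δ cos φ₁ , cos δ − sin φ₁ sin φ₂ ) = atan2(-0.380638, 0.602766) = -0.563249 rad = -32.2718°.
Hence λ₂ = 142.3582° + -32.2718° = 110.0864°.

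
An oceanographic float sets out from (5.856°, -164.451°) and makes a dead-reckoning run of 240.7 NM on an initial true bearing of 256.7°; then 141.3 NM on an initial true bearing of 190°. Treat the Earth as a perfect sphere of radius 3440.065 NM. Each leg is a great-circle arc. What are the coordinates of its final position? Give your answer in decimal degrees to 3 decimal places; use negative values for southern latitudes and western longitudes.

latitude 2.603°, longitude -168.776°

Apply the spherical direct solution leg by leg, carrying full precision between legs.
Leg 1: from (5.856°, -164.451°), δ = 240.7/3440.065 = 0.069970 rad, θ = 256.7° → φ = 4.921°, λ = -168.367°.
Leg 2: from (4.921°, -168.367°), δ = 141.3/3440.065 = 0.041075 rad, θ = 190° → φ = 2.603°, λ = -168.776°.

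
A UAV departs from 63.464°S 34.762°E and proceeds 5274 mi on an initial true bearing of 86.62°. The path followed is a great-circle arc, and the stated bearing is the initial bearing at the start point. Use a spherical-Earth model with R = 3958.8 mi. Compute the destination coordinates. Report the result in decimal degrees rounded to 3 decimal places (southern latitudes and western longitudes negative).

latitude -10.709°, longitude 115.578°

δ = 5274/3958.8 = 1.332222 rad (76.3307°).
Start latitude φ₁ = -1.107656 rad; initial bearing θ = 1.511804 rad.
Applying the spherical law of cosines for sides, sin φ₂ = sin φ₁ cos δ + cos φ₁ sin δ cos θ = -0.185829, so φ₂ = -10.709°.
For the longitude increment, Δλ = atan2( sin θ sin δ cos φ₁, cos δ − sin φ₁ sin φ₂ ) = atan2(0.433351, 0.070065) = 80.816°.
λ₂ = 34.762° + 80.816° = 115.578°.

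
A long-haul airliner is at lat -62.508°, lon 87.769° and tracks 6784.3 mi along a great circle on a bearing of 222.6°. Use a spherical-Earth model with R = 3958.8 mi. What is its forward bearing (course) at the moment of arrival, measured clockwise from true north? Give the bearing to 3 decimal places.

δ = 6784.3/3958.8 = 1.713726 rad (98.1893°).
With φ₁ = -62.508° = -1.090970 rad and θ = 222.6° = 3.885103 rad:
Destination latitude: φ₂ = arcsin( sin φ₁ cos δ + cos φ₁ sin δ cos θ ) = arcsin(-0.209977) = -12.121°.
Then Δλ = atan2(-0.309276, -0.328709) = -2.386645 rad, from sin θ sin δ cos φ₁ over cos δ − sin φ₁ sin φ₂.
λ₂ = λ₁ + Δλ = -48.976°.
The forward bearing on arrival equals the back-azimuth from the destination plus 180°.
Back-azimuth from P₂ (-12.121°, -48.976°) to P₁ (-62.508°, 87.769°), with Δλ' = λ₁ − λ₂ = 136.745°: atan2( sin Δλ' cos φ₁ , cos φ₂ sin φ₁ − sin φ₂ cos φ₁ cos Δλ' ) = 161.362°.
Final bearing = (161.362° + 180°) mod 360° = 341.362°.

final bearing 341.362°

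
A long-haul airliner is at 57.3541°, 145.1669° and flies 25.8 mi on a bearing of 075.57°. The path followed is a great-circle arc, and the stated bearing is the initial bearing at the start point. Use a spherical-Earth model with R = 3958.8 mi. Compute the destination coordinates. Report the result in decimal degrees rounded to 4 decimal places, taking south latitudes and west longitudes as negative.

Central angle δ = d/R = 0.006517 rad.
With φ₁ = 57.3541° = 1.001018 rad and θ = 75.57° = 1.318945 rad:
Destination latitude: φ₂ = arcsin( sin φ₁ cos δ + cos φ₁ sin δ cos θ ) = arcsin(0.842879) = 57.4454°.
Then Δλ = atan2(0.003405, 0.290258) = 0.011729 rad, from sin θ sin δ cos φ₁ over cos δ − sin φ₁ sin φ₂.
Hence λ₂ = 145.1669° + 0.6720° = 145.8389°.

latitude 57.4454°, longitude 145.8389°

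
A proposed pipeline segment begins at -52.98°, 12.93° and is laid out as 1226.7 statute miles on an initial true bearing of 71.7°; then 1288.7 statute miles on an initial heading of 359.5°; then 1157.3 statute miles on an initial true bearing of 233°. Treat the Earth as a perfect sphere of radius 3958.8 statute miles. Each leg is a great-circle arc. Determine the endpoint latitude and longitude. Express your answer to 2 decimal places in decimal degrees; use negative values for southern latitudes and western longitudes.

latitude -35.14°, longitude 20.42°

Apply the spherical direct solution leg by leg, carrying full precision between legs.
Leg 1: from (-52.98°, 12.93°), δ = 1226.7/3958.8 = 0.309867 rad, θ = 71.7° → φ = -44.65°, λ = 36.94°.
Leg 2: from (-44.65°, 36.94°), δ = 1288.7/3958.8 = 0.325528 rad, θ = 359.5° → φ = -26.00°, λ = 36.76°.
Leg 3: from (-26.00°, 36.76°), δ = 1157.3/3958.8 = 0.292336 rad, θ = 233° → φ = -35.14°, λ = 20.42°.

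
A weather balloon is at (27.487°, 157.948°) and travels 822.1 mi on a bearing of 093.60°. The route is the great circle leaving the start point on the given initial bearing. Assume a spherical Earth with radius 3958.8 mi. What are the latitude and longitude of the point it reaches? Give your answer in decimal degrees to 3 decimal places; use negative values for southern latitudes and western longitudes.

Angular distance δ = d/R = 822.1 / 3958.8 = 0.207664 rad.
Converting: φ₁ = 0.479739 rad, θ = 1.633628 rad.
Applying the spherical law of cosines for sides, sin φ₂ = sin φ₁ cos δ + cos φ₁ sin δ cos θ = 0.440147, so φ₂ = 26.113°.
Then Δλ = atan2(0.182540, 0.775367) = 0.231214 rad, from sin θ sin δ cos φ₁ over cos δ − sin φ₁ sin φ₂.
Hence λ₂ = 157.948° + 13.248° = 171.196°.

latitude 26.113°, longitude 171.196°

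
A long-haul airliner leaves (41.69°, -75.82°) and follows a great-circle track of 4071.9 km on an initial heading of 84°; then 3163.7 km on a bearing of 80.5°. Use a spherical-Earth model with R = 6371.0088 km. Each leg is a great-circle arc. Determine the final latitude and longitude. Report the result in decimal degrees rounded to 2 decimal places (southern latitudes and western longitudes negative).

latitude 35.05°, longitude 5.97°

Apply the spherical direct solution leg by leg, carrying full precision between legs.
Leg 1: from (41.69°, -75.82°), δ = 4071.9/6371.0088 = 0.639130 rad, θ = 84° → φ = 35.48°, λ = -29.06°.
Leg 2: from (35.48°, -29.06°), δ = 3163.7/6371.0088 = 0.496578 rad, θ = 80.5° → φ = 35.05°, λ = 5.97°.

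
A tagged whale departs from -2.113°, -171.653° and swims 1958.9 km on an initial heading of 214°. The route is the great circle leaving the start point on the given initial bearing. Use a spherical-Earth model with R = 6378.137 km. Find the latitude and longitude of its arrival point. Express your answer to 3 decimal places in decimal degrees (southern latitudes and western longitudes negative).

latitude -16.595°, longitude 178.187°

Central angle δ = d/R = 0.307127 rad.
Converting: φ₁ = -0.036879 rad, θ = 3.735005 rad.
Applying the spherical law of cosines for sides, sin φ₂ = sin φ₁ cos δ + cos φ₁ sin δ cos θ = -0.285611, so φ₂ = -16.595°.
For the longitude increment, Δλ = atan2( sin θ sin δ cos φ₁, cos δ − sin φ₁ sin φ₂ ) = atan2(-0.168941, 0.942675) = -10.160°.
λ₂ = -171.653° + -10.160° = -181.813°, normalized to (−180°, 180°] → 178.187°.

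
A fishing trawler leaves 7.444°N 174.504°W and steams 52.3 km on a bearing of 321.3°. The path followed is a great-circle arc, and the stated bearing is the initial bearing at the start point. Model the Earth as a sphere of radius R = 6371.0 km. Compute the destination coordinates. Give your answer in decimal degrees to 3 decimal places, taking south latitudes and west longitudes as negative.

Central angle δ = d/R = 0.008209 rad.
With φ₁ = 7.444° = 0.129922 rad and θ = 321.3° = 5.607743 rad:
sin φ₂ = sin φ₁ cos δ + cos φ₁ sin δ cos θ = (0.129557)(0.999966) + (0.991572)(0.008209)(0.780430) = 0.135905
φ₂ = asin(0.135905) = 0.136327 rad = 7.811°.
Then Δλ = atan2(-0.005089, 0.982359) = -0.005181 rad, from sin θ sin δ cos φ₁ over cos δ − sin φ₁ sin φ₂.
λ₂ = -174.504° + -0.297° = -174.801°.

latitude 7.811°, longitude -174.801°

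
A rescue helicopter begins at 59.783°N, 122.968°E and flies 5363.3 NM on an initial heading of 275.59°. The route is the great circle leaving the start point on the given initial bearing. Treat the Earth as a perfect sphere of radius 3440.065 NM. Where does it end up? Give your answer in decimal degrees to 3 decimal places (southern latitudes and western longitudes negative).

latitude 3.391°, longitude 28.471°

δ = 5363.3/3440.065 = 1.559069 rad (89.3281°).
With φ₁ = 59.783° = 1.043410 rad and θ = 275.59° = 4.809953 rad:
Applying the spherical law of cosines for sides, sin φ₂ = sin φ₁ cos δ + cos φ₁ sin δ cos θ = 0.059154, so φ₂ = 3.391°.
For the longitude increment, Δλ = atan2( sin θ sin δ cos φ₁, cos δ − sin φ₁ sin φ₂ ) = atan2(-0.500849, -0.039390) = -94.497°.
λ₂ = λ₁ + Δλ = 28.471°.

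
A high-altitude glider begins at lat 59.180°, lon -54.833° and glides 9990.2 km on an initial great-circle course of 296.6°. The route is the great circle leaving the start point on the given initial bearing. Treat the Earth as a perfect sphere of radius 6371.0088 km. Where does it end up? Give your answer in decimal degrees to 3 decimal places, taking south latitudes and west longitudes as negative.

latitude 13.400°, longitude -168.027°

Central angle δ = d/R = 1.568072 rad.
Start latitude φ₁ = 1.032886 rad; initial bearing θ = 5.176647 rad.
Applying the spherical law of cosines for sides, sin φ₂ = sin φ₁ cos δ + cos φ₁ sin δ cos θ = 0.231745, so φ₂ = 13.400°.
Then Δλ = atan2(-0.458112, -0.196294) = -1.975615 rad, from sin θ sin δ cos φ₁ over cos δ − sin φ₁ sin φ₂.
λ₂ = λ₁ + Δλ = -168.027°.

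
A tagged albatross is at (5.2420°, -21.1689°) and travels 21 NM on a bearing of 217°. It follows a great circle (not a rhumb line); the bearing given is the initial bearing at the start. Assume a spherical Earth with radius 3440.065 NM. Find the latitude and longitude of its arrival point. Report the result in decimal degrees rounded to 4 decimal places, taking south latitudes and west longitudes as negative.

The arc subtends δ = 21/3440.065 = 0.006105 rad at the centre.
With φ₁ = 5.2420° = 0.091490 rad and θ = 217° = 3.787364 rad:
Destination latitude: φ₂ = arcsin( sin φ₁ cos δ + cos φ₁ sin δ cos θ ) = arcsin(0.086506) = 4.9626°.
Then Δλ = atan2(-0.003658, 0.992078) = -0.003688 rad, from sin θ sin δ cos φ₁ over cos δ − sin φ₁ sin φ₂.
Hence λ₂ = -21.1689° + -0.2113° = -21.3802°.

latitude 4.9626°, longitude -21.3802°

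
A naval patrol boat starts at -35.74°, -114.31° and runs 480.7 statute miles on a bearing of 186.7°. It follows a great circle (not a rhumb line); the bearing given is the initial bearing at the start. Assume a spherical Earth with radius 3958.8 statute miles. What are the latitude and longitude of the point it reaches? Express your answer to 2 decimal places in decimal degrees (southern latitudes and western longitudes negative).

latitude -42.64°, longitude -115.41°

The arc subtends δ = 480.7/3958.8 = 0.121426 rad at the centre.
Start latitude φ₁ = -0.623781 rad; initial bearing θ = 3.258530 rad.
Applying the spherical law of cosines for sides, sin φ₂ = sin φ₁ cos δ + cos φ₁ sin δ cos θ = -0.677452, so φ₂ = -42.64°.
Δλ = atan2( sin θ sin δ cos φ₁ , cos δ − sin φ₁ sin φ₂ ) = atan2(-0.011471, 0.596932) = -0.019214 rad = -1.10°.
λ₂ = -114.31° + -1.10° = -115.41°.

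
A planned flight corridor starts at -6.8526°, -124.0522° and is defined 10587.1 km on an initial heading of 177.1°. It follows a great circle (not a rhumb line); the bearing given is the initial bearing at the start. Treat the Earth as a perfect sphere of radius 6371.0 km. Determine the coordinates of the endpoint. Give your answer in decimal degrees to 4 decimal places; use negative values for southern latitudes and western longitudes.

δ = 10587.1/6371 = 1.661764 rad (95.2121°).
Start latitude φ₁ = -0.119600 rad; initial bearing θ = 3.090978 rad.
Applying the spherical law of cosines for sides, sin φ₂ = sin φ₁ cos δ + cos φ₁ sin δ cos θ = -0.976646, so φ₂ = -77.5930°.
Then Δλ = atan2(0.050024, -0.207372) = 2.904887 rad, from sin θ sin δ cos φ₁ over cos δ − sin φ₁ sin φ₂.
λ₂ = λ₁ + Δλ = 42.3856°.

latitude -77.5930°, longitude 42.3856°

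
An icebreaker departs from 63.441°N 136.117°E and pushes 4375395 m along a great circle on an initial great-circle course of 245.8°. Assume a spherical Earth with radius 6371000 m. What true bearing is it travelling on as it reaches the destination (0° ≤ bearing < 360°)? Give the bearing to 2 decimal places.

Central angle δ = d/R = 0.686767 rad.
With φ₁ = 63.441° = 1.107254 rad and θ = 245.8° = 4.290019 rad:
sin φ₂ = sin φ₁ cos δ + cos φ₁ sin δ cos θ = (0.894474)(0.773300) + (0.447119)(0.634041)(-0.409923) = 0.575487
φ₂ = asin(0.575487) = 0.613199 rad = 35.134°.
Then Δλ = atan2(-0.258579, 0.258541) = -0.785470 rad, from sin θ sin δ cos φ₁ over cos δ − sin φ₁ sin φ₂.
λ₂ = 136.117° + -45.004° = 91.113°.
The forward bearing on arrival equals the back-azimuth from the destination plus 180°.
Back-azimuth from P₂ (35.13°, 91.11°) to P₁ (63.44°, 136.12°), with Δλ' = λ₁ − λ₂ = 45.00°: atan2( sin Δλ' cos φ₁ , cos φ₂ sin φ₁ − sin φ₂ cos φ₁ cos Δλ' ) = 29.91°.
Final bearing = (29.91° + 180°) mod 360° = 209.91°.

final bearing 209.91°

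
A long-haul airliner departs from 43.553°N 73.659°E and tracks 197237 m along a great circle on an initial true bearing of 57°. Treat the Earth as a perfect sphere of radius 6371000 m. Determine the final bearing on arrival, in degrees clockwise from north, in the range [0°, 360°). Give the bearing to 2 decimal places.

final bearing 58.45°

The arc subtends δ = 197237/6371000 = 0.030959 rad at the centre.
With φ₁ = 43.553° = 0.760143 rad and θ = 57° = 0.994838 rad:
sin φ₂ = sin φ₁ cos δ + cos φ₁ sin δ cos θ = (0.689025)(0.999521) + (0.724737)(0.030954)(0.544639) = 0.700913
φ₂ = asin(0.700913) = 0.776677 rad = 44.500°.
Δλ = atan2( sin θ sin δ cos φ₁ , cos δ − sin φ₁ sin φ₂ ) = atan2(0.018814, 0.516574) = 0.036405 rad = 2.086°.
Hence λ₂ = 73.659° + 2.086° = 75.745°.
The forward bearing on arrival equals the back-azimuth from the destination plus 180°.
Back-azimuth from P₂ (44.50°, 75.74°) to P₁ (43.55°, 73.66°), with Δλ' = λ₁ − λ₂ = -2.09°: atan2( sin Δλ' cos φ₁ , cos φ₂ sin φ₁ − sin φ₂ cos φ₁ cos Δλ' ) = 238.45°.
Final bearing = (238.45° + 180°) mod 360° = 58.45°.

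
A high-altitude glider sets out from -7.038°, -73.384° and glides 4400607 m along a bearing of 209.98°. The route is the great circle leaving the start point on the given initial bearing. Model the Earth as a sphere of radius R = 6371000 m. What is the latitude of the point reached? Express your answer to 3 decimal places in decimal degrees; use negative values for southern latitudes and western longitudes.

latitude -39.951°

Angular distance δ = d/R = 4400607 / 6371000 = 0.690725 rad.
Converting: φ₁ = -0.122836 rad, θ = 3.664842 rad.
Applying the spherical law of cosines for sides, sin φ₂ = sin φ₁ cos δ + cos φ₁ sin δ cos θ = -0.642137, so φ₂ = -39.951°.
Then Δλ = atan2(-0.315957, 0.692105) = -0.428259 rad, from sin θ sin δ cos φ₁ over cos δ − sin φ₁ sin φ₂.
λ₂ = -73.384° + -24.537° = -97.921°.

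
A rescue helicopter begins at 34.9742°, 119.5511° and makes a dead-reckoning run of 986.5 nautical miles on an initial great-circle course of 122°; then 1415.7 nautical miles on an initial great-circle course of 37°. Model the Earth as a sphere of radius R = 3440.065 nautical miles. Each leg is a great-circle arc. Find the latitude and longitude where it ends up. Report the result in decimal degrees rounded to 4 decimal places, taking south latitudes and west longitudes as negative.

Apply the spherical direct solution leg by leg, carrying full precision between legs.
Leg 1: from (34.9742°, 119.5511°), δ = 986.5/3440.065 = 0.286768 rad, θ = 122° → φ = 25.2760°, λ = 134.9341°.
Leg 2: from (25.2760°, 134.9341°), δ = 1415.7/3440.065 = 0.411533 rad, θ = 37° → φ = 42.8601°, λ = 154.1068°.

latitude 42.8601°, longitude 154.1068°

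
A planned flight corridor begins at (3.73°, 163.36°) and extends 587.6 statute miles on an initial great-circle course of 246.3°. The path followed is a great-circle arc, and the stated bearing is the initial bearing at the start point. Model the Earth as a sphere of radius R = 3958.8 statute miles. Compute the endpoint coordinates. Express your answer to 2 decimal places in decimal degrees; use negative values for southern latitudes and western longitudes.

latitude 0.29°, longitude 155.58°

δ = 587.6/3958.8 = 0.148429 rad (8.5043°).
With φ₁ = 3.73° = 0.065101 rad and θ = 246.3° = 4.298746 rad:
sin φ₂ = sin φ₁ cos δ + cos φ₁ sin δ cos θ = (0.065055)(0.989005) + (0.997882)(0.147884)(-0.401948) = 0.005024
φ₂ = asin(0.005024) = 0.005024 rad = 0.29°.
Then Δλ = atan2(-0.135125, 0.988678) = -0.135831 rad, from sin θ sin δ cos φ₁ over cos δ − sin φ₁ sin φ₂.
Hence λ₂ = 163.36° + -7.78° = 155.58°.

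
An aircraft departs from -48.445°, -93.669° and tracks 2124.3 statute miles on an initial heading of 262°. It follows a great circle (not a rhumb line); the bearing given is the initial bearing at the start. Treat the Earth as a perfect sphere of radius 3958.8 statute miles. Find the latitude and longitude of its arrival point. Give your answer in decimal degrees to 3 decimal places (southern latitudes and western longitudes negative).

latitude -43.657°, longitude -138.074°

Central angle δ = d/R = 0.536602 rad.
Converting: φ₁ = -0.845525 rad, θ = 4.572763 rad.
sin φ₂ = sin φ₁ cos δ + cos φ₁ sin δ cos θ = (-0.748319)(0.859451) + (0.663339)(0.511219)(-0.139173) = -0.690339
φ₂ = asin(-0.690339) = -0.761957 rad = -43.657°.
Then Δλ = atan2(-0.335811, 0.342857) = -0.775016 rad, from sin θ sin δ cos φ₁ over cos δ − sin φ₁ sin φ₂.
λ₂ = λ₁ + Δλ = -138.074°.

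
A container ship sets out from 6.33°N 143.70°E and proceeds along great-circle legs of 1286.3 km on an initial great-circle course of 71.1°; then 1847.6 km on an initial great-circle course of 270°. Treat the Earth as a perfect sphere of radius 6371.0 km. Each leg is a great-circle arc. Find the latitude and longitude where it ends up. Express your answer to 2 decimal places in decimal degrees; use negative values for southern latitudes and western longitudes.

Apply the spherical direct solution leg by leg, carrying full precision between legs.
Leg 1: from (6.33°, 143.70°), δ = 1286.3/6371 = 0.201899 rad, θ = 71.1° → φ = 9.94°, λ = 154.81°.
Leg 2: from (9.94°, 154.81°), δ = 1847.6/6371 = 0.290002 rad, θ = 270° → φ = 9.52°, λ = 137.95°.

latitude 9.52°, longitude 137.95°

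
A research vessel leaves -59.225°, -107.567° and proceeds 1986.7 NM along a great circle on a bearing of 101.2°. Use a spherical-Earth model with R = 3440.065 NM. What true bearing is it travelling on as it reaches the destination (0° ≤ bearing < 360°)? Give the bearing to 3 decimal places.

The arc subtends δ = 1986.7/3440.065 = 0.577518 rad at the centre.
With φ₁ = -59.225° = -1.033671 rad and θ = 101.2° = 1.766273 rad:
Destination latitude: φ₂ = arcsin( sin φ₁ cos δ + cos φ₁ sin δ cos θ ) = arcsin(-0.774099) = -50.723°.
Δλ = atan2( sin θ sin δ cos φ₁ , cos δ − sin φ₁ sin φ₂ ) = atan2(0.274023, 0.172727) = 1.008368 rad = 57.775°.
λ₂ = λ₁ + Δλ = -49.792°.
The forward bearing on arrival equals the back-azimuth from the destination plus 180°.
Back-azimuth from P₂ (-50.723°, -49.792°) to P₁ (-59.225°, -107.567°), with Δλ' = λ₁ − λ₂ = -57.775°: atan2( sin Δλ' cos φ₁ , cos φ₂ sin φ₁ − sin φ₂ cos φ₁ cos Δλ' ) = 232.452°.
Final bearing = (232.452° + 180°) mod 360° = 52.452°.

final bearing 52.452°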